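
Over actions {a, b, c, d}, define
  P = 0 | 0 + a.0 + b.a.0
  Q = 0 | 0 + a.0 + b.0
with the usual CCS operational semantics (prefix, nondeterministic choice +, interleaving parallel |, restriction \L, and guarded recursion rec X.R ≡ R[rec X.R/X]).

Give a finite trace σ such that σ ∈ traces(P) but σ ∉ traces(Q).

LTS(P): 3 reachable states
  p0 = 0 | 0 + a.0 + b.a.0 :: -a-> p1, -b-> p2
  p1 = 0 :: stopped
  p2 = a.0 :: -a-> p1
LTS(Q): 2 reachable states
  q0 = 0 | 0 + a.0 + b.0 :: -a-> q1, -b-> q1
  q1 = 0 :: stopped
Trace ⟨ba⟩ through P, begin at {p0}:
  [1] b ⇒ {p2}
  [2] a ⇒ {p1}
  P completes σ.
Trace ⟨ba⟩ through Q, begin at {q0}:
  [1] b ⇒ {q1}
  [2] a ⇒ ∅ (Q stuck)

ba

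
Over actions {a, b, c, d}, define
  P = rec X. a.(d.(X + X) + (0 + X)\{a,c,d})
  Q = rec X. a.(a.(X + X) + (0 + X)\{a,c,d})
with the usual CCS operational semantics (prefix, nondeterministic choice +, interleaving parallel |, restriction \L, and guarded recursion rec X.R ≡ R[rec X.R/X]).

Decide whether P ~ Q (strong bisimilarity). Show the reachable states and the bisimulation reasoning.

P's transition system — 3 states:
  m0 = rec X. a.(d.(X + X) + (0 + X)\{a,c,d}) | --a--▸ m1
  m1 = d.((rec X. a.(d.(X + X) + (0 + X)\{a,c,d})) + (rec X. a.(d.(X + X) + (0 + X)\{a,c,d}))) + (0 + (rec X. a.(d.(X + X) + (0 + X)\{a,c,d})))\{a,c,d} | --d--▸ m2
  m2 = (rec X. a.(d.(X + X) + (0 + X)\{a,c,d})) + (rec X. a.(d.(X + X) + (0 + X)\{a,c,d})) | --a--▸ m1
Q's transition system — 3 states:
  n0 = rec X. a.(a.(X + X) + (0 + X)\{a,c,d}) | --a--▸ n1
  n1 = a.((rec X. a.(a.(X + X) + (0 + X)\{a,c,d})) + (rec X. a.(a.(X + X) + (0 + X)\{a,c,d}))) + (0 + (rec X. a.(a.(X + X) + (0 + X)\{a,c,d})))\{a,c,d} | --a--▸ n2
  n2 = (rec X. a.(a.(X + X) + (0 + X)\{a,c,d})) + (rec X. a.(a.(X + X) + (0 + X)\{a,c,d})) | --a--▸ n1
Bisimilarity quotient blocks:
  B0 = {m0, m2}
  B1 = {m1}
  B2 = {n0, n1, n2}
m0 ∈ B0, n0 ∈ B2 → different blocks

not bisimilar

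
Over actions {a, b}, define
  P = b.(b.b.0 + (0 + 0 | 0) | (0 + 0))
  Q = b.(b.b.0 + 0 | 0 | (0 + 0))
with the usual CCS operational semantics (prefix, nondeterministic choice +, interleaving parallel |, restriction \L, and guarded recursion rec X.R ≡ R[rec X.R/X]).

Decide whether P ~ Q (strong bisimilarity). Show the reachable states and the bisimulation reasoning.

P's transition system — 4 states:
  u0 = b.(b.b.0 + (0 + 0 | 0) | (0 + 0)) → =b=> u1
  u1 = b.b.0 + (0 + 0 | 0) | (0 + 0) → =b=> u2
  u2 = b.0 → =b=> u3
  u3 = 0 → ∅
Q's transition system — 4 states:
  v0 = b.(b.b.0 + 0 | 0 | (0 + 0)) → =b=> v1
  v1 = b.b.0 + 0 | 0 | (0 + 0) → =b=> v2
  v2 = b.0 → =b=> v3
  v3 = 0 → ∅
Bisimilarity quotient blocks:
  B0 = {u0, v0}
  B1 = {u1, v1}
  B2 = {u2, v2}
  B3 = {u3, v3}
u0 ∈ B0, v0 ∈ B0 → same block

P ~ Q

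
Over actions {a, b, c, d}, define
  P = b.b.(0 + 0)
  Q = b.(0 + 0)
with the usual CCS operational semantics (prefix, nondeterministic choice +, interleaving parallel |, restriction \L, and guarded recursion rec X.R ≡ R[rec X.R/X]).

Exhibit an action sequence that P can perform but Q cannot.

LTS(P): 3 reachable states
  u0 = b.b.(0 + 0) ⊢ --b--▸ u1
  u1 = b.(0 + 0) ⊢ --b--▸ u2
  u2 = 0 + 0 ⊢ ∅
LTS(Q): 2 reachable states
  v0 = b.(0 + 0) ⊢ --b--▸ v1
  v1 = 0 + 0 ⊢ ∅
Run σ = ⟨bb⟩ on P: start {u0}
  after b @ step 1: {u1}
  after b @ step 2: {u2}
  — P admits the full trace.
Run σ = ⟨bb⟩ on Q: start {v0}
  after b @ step 1: {v1}
  after b @ step 2: ∅  — Q cannot continue

bb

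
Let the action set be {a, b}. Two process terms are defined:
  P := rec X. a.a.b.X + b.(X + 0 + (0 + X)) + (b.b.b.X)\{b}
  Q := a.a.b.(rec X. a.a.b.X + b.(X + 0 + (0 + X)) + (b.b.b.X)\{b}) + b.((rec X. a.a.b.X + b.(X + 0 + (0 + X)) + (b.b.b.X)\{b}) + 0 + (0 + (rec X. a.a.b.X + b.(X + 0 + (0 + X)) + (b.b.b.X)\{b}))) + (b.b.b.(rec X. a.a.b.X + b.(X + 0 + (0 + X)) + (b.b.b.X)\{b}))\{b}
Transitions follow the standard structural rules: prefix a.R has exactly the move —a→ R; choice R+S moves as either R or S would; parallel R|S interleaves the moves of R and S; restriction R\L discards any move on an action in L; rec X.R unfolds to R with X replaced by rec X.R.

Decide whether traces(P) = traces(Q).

P's transition system — 4 states:
  p0 = rec X. a.a.b.X + b.(X + 0 + (0 + X)) + (b.b.b.X)\{b} ⊢ —a→ p1, —b→ p2
  p1 = a.b.(rec X. a.a.b.X + b.(X + 0 + (0 + X)) + (b.b.b.X)\{b}) ⊢ —a→ p3
  p2 = (rec X. a.a.b.X + b.(X + 0 + (0 + X)) + (b.b.b.X)\{b}) + 0 + (0 + (rec X. a.a.b.X + b.(X + 0 + (0 + X)) + (b.b.b.X)\{b})) ⊢ —a→ p1, —b→ p2
  p3 = b.(rec X. a.a.b.X + b.(X + 0 + (0 + X)) + (b.b.b.X)\{b}) ⊢ —b→ p0
Q's transition system — 5 states:
  q0 = a.a.b.(rec X. a.a.b.X + b.(X + 0 + (0 + X)) + (b.b.b.X)\{b}) + b.((rec X. a.a.b.X + b.(X + 0 + (0 + X)) + (b.b.b.X)\{b}) + 0 + (0 + (rec X. a.a.b.X + b.(X + 0 + (0 + X)) + (b.b.b.X)\{b}))) + (b.b.b.(rec X. a.a.b.X + b.(X + 0 + (0 + X)) + (b.b.b.X)\{b}))\{b} ⊢ —a→ q1, —b→ q2
  q1 = a.b.(rec X. a.a.b.X + b.(X + 0 + (0 + X)) + (b.b.b.X)\{b}) ⊢ —a→ q3
  q2 = (rec X. a.a.b.X + b.(X + 0 + (0 + X)) + (b.b.b.X)\{b}) + 0 + (0 + (rec X. a.a.b.X + b.(X + 0 + (0 + X)) + (b.b.b.X)\{b})) ⊢ —a→ q1, —b→ q2
  q3 = b.(rec X. a.a.b.X + b.(X + 0 + (0 + X)) + (b.b.b.X)\{b}) ⊢ —b→ q4
  q4 = rec X. a.a.b.X + b.(X + 0 + (0 + X)) + (b.b.b.X)\{b} ⊢ —a→ q1, —b→ q2
Partition-refinement fixed point:
  B0 = {p0, p2, q0, q2, q4}
  B1 = {p1, q1}
  B2 = {p3, q3}
p0 ∈ B0, q0 ∈ B0 → same block
Bisimilar ⇒ trace-equivalent.

trace-equivalent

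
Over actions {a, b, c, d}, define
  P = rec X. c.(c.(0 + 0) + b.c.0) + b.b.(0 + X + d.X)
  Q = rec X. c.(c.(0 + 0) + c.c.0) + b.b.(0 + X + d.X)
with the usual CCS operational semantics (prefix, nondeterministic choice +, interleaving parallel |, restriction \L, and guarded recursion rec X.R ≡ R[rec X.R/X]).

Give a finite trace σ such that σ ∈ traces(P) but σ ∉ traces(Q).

Reachable graph of P (7 states):
  m0 = rec X. c.(c.(0 + 0) + b.c.0) + b.b.(0 + X + d.X) ⊢ —b→ m1, —c→ m2
  m1 = b.(0 + (rec X. c.(c.(0 + 0) + b.c.0) + b.b.(0 + X + d.X)) + d.(rec X. c.(c.(0 + 0) + b.c.0) + b.b.(0 + X + d.X))) ⊢ —b→ m3
  m2 = c.(0 + 0) + b.c.0 ⊢ —b→ m4, —c→ m5
  m3 = 0 + (rec X. c.(c.(0 + 0) + b.c.0) + b.b.(0 + X + d.X)) + d.(rec X. c.(c.(0 + 0) + b.c.0) + b.b.(0 + X + d.X)) ⊢ —b→ m1, —c→ m2, —d→ m0
  m4 = c.0 ⊢ —c→ m6
  m5 = 0 + 0 ⊢ deadlocked
  m6 = 0 ⊢ deadlocked
Reachable graph of Q (7 states):
  n0 = rec X. c.(c.(0 + 0) + c.c.0) + b.b.(0 + X + d.X) ⊢ —b→ n1, —c→ n2
  n1 = b.(0 + (rec X. c.(c.(0 + 0) + c.c.0) + b.b.(0 + X + d.X)) + d.(rec X. c.(c.(0 + 0) + c.c.0) + b.b.(0 + X + d.X))) ⊢ —b→ n3
  n2 = c.(0 + 0) + c.c.0 ⊢ —c→ n4, —c→ n5
  n3 = 0 + (rec X. c.(c.(0 + 0) + c.c.0) + b.b.(0 + X + d.X)) + d.(rec X. c.(c.(0 + 0) + c.c.0) + b.b.(0 + X + d.X)) ⊢ —b→ n1, —c→ n2, —d→ n0
  n4 = 0 + 0 ⊢ deadlocked
  n5 = c.0 ⊢ —c→ n6
  n6 = 0 ⊢ deadlocked
Executing cb from P (initial set {m0}):
  [1] c ⇒ {m2}
  [2] b ⇒ {m4}
  ✓ P
Executing cb from Q (initial set {n0}):
  [1] c ⇒ {n2}
  [2] b ⇒ no successor for Q

cb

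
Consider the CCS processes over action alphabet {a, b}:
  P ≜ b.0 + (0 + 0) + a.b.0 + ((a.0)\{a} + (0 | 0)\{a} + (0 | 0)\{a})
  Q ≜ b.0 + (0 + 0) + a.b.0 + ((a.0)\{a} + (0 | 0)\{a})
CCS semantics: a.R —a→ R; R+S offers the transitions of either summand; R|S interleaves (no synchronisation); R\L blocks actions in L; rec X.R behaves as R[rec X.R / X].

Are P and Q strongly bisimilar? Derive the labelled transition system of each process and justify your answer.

bisimilar

LTS(P): 3 reachable states
  p0 = b.0 + (0 + 0) + a.b.0 + ((a.0)\{a} + (0 | 0)\{a} + (0 | 0)\{a}) ⊢ --a--▸ p1, --b--▸ p2
  p1 = b.0 ⊢ --b--▸ p2
  p2 = 0 ⊢ ·
LTS(Q): 3 reachable states
  q0 = b.0 + (0 + 0) + a.b.0 + ((a.0)\{a} + (0 | 0)\{a}) ⊢ --a--▸ q1, --b--▸ q2
  q1 = b.0 ⊢ --b--▸ q2
  q2 = 0 ⊢ ·
Partition-refinement fixed point:
  B0 = {p0, q0}
  B1 = {p1, q1}
  B2 = {p2, q2}
p0 ∈ B0, q0 ∈ B0 → same block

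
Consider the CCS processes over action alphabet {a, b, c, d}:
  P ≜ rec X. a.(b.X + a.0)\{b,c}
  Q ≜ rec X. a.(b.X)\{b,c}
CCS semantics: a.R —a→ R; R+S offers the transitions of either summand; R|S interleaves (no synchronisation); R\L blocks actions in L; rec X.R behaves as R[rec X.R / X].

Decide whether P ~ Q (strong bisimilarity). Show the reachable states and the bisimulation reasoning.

LTS(P): 3 reachable states
  p0 = rec X. a.(b.X + a.0)\{b,c} ⊢ —a→ p1
  p1 = (b.(rec X. a.(b.X + a.0)\{b,c}) + a.0)\{b,c} ⊢ —a→ p2
  p2 = 0\{b,c} ⊢ stopped
LTS(Q): 2 reachable states
  q0 = rec X. a.(b.X)\{b,c} ⊢ —a→ q1
  q1 = (b.(rec X. a.(b.X)\{b,c}))\{b,c} ⊢ stopped
Bisimilarity quotient blocks:
  B0 = {p0}
  B1 = {p1, q0}
  B2 = {p2, q1}
p0 ∈ B0, q0 ∈ B1 → different blocks

not bisimilar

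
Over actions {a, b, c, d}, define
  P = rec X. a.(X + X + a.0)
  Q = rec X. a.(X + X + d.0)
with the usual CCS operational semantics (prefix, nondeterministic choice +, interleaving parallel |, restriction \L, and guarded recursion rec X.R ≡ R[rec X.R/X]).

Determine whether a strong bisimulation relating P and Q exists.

P's transition system — 3 states:
  u0 = rec X. a.(X + X + a.0) :: --a--▸ u1
  u1 = (rec X. a.(X + X + a.0)) + (rec X. a.(X + X + a.0)) + a.0 :: --a--▸ u1, --a--▸ u2
  u2 = 0 :: ·
Q's transition system — 3 states:
  v0 = rec X. a.(X + X + d.0) :: --a--▸ v1
  v1 = (rec X. a.(X + X + d.0)) + (rec X. a.(X + X + d.0)) + d.0 :: --a--▸ v1, --d--▸ v2
  v2 = 0 :: ·
Coarsest stable partition (strong bisimilarity classes):
  B0 = {u0}
  B1 = {u1}
  B2 = {u2, v2}
  B3 = {v0}
  B4 = {v1}
u0 ∈ B0, v0 ∈ B3 → different blocks

NO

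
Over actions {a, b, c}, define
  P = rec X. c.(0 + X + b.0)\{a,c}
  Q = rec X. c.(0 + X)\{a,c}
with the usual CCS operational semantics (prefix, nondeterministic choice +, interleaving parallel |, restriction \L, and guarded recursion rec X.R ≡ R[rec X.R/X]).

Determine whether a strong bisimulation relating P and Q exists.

LTS(P): 3 reachable states
  p0 = rec X. c.(0 + X + b.0)\{a,c} :: -c-> p1
  p1 = (0 + (rec X. c.(0 + X + b.0)\{a,c}) + b.0)\{a,c} :: -b-> p2
  p2 = 0\{a,c} :: deadlocked
LTS(Q): 2 reachable states
  q0 = rec X. c.(0 + X)\{a,c} :: -c-> q1
  q1 = (0 + (rec X. c.(0 + X)\{a,c}))\{a,c} :: deadlocked
Bisimilarity quotient blocks:
  B0 = {p0}
  B1 = {p1}
  B2 = {p2, q1}
  B3 = {q0}
p0 ∈ B0, q0 ∈ B3 → different blocks

P ≁ Q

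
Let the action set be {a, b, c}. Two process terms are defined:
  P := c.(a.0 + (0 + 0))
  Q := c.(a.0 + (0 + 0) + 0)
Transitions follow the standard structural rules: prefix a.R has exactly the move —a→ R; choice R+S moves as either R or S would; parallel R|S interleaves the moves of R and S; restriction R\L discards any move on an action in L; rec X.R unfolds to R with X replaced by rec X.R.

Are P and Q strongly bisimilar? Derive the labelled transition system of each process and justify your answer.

bisimilar

LTS(P): 3 reachable states
  s0 = c.(a.0 + (0 + 0)) | —c→ s1
  s1 = a.0 + (0 + 0) | —a→ s2
  s2 = 0 | (no moves)
LTS(Q): 3 reachable states
  t0 = c.(a.0 + (0 + 0) + 0) | —c→ t1
  t1 = a.0 + (0 + 0) + 0 | —a→ t2
  t2 = 0 | (no moves)
Bisimilarity quotient blocks:
  B0 = {s0, t0}
  B1 = {s1, t1}
  B2 = {s2, t2}
s0 ∈ B0, t0 ∈ B0 → same block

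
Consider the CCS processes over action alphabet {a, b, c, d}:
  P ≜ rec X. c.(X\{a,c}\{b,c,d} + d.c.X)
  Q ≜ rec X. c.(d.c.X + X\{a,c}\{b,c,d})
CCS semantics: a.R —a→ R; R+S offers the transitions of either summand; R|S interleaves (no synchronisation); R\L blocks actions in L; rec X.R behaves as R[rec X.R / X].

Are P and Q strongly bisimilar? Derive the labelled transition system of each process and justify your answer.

bisimilar

LTS(P): 3 reachable states
  u0 = rec X. c.(X\{a,c}\{b,c,d} + d.c.X) | -c-> u1
  u1 = (rec X. c.(X\{a,c}\{b,c,d} + d.c.X))\{a,c}\{b,c,d} + d.c.(rec X. c.(X\{a,c}\{b,c,d} + d.c.X)) | -d-> u2
  u2 = c.(rec X. c.(X\{a,c}\{b,c,d} + d.c.X)) | -c-> u0
LTS(Q): 3 reachable states
  v0 = rec X. c.(d.c.X + X\{a,c}\{b,c,d}) | -c-> v1
  v1 = d.c.(rec X. c.(d.c.X + X\{a,c}\{b,c,d})) + (rec X. c.(d.c.X + X\{a,c}\{b,c,d}))\{a,c}\{b,c,d} | -d-> v2
  v2 = c.(rec X. c.(d.c.X + X\{a,c}\{b,c,d})) | -c-> v0
Bisimilarity quotient blocks:
  B0 = {u0, v0}
  B1 = {u1, v1}
  B2 = {u2, v2}
u0 ∈ B0, v0 ∈ B0 → same block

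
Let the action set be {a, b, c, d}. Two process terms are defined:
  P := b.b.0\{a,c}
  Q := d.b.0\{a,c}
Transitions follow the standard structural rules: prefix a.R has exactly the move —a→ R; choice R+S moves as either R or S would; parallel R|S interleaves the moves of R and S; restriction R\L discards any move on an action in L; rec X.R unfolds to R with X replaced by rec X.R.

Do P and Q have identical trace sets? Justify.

traces(P) ≠ traces(Q) — witness ⟨b⟩

LTS(P): 3 reachable states
  m0 = b.b.0\{a,c} has moves ··b··> m1
  m1 = b.0\{a,c} has moves ··b··> m2
  m2 = 0\{a,c} has moves (no moves)
LTS(Q): 3 reachable states
  n0 = d.b.0\{a,c} has moves ··d··> n1
  n1 = b.0\{a,c} has moves ··b··> n2
  n2 = 0\{a,c} has moves (no moves)
Run σ = ⟨b⟩ on P: start {m0}
  after b @ step 1: {m1}
  ✓ P
Run σ = ⟨b⟩ on Q: start {n0}
  after b @ step 1: ∅ (Q stuck)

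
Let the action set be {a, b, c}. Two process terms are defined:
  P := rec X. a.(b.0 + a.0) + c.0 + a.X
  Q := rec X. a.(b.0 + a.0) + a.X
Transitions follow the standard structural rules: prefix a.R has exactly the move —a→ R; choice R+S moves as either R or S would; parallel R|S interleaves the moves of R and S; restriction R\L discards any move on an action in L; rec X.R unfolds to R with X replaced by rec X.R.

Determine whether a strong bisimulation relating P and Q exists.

not bisimilar

Reachable graph of P (3 states):
  p0 = rec X. a.(b.0 + a.0) + c.0 + a.X has moves =a=> p0, =a=> p1, =c=> p2
  p1 = b.0 + a.0 has moves =a=> p2, =b=> p2
  p2 = 0 has moves deadlocked
Reachable graph of Q (3 states):
  q0 = rec X. a.(b.0 + a.0) + a.X has moves =a=> q0, =a=> q1
  q1 = b.0 + a.0 has moves =a=> q2, =b=> q2
  q2 = 0 has moves deadlocked
Bisimilarity quotient blocks:
  B0 = {p0}
  B1 = {p1, q1}
  B2 = {p2, q2}
  B3 = {q0}
p0 ∈ B0, q0 ∈ B3 → different blocks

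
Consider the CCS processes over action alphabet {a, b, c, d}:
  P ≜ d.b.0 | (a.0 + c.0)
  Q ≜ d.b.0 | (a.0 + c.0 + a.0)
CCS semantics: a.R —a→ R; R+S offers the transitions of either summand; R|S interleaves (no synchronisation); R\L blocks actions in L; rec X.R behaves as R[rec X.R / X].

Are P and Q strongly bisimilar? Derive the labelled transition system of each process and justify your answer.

bisimilar

LTS(P): 6 reachable states
  s0 = d.b.0 | (a.0 + c.0) has moves -a-> s1, -c-> s1, -d-> s2
  s1 = d.b.0 | 0 has moves -d-> s3
  s2 = b.0 | (a.0 + c.0) has moves -a-> s3, -b-> s4, -c-> s3
  s3 = b.0 | 0 has moves -b-> s5
  s4 = 0 | (a.0 + c.0) has moves -a-> s5, -c-> s5
  s5 = 0 | 0 has moves (no moves)
LTS(Q): 6 reachable states
  t0 = d.b.0 | (a.0 + c.0 + a.0) has moves -a-> t1, -c-> t1, -d-> t2
  t1 = d.b.0 | 0 has moves -d-> t3
  t2 = b.0 | (a.0 + c.0 + a.0) has moves -a-> t3, -b-> t4, -c-> t3
  t3 = b.0 | 0 has moves -b-> t5
  t4 = 0 | (a.0 + c.0 + a.0) has moves -a-> t5, -c-> t5
  t5 = 0 | 0 has moves (no moves)
Bisimilarity quotient blocks:
  B0 = {s0, t0}
  B1 = {s2, t2}
  B2 = {s4, t4}
  B3 = {s5, t5}
  B4 = {s3, t3}
  B5 = {s1, t1}
s0 ∈ B0, t0 ∈ B0 → same block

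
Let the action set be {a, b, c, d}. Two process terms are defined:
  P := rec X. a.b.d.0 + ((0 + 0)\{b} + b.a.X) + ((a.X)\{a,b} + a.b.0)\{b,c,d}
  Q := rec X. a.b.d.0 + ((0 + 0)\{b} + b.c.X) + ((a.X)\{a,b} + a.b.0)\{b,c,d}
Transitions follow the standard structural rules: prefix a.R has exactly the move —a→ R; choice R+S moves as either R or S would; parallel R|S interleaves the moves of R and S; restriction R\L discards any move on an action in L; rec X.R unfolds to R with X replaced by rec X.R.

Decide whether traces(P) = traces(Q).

P's transition system — 6 states:
  m0 = rec X. a.b.d.0 + ((0 + 0)\{b} + b.a.X) + ((a.X)\{a,b} + a.b.0)\{b,c,d} :: =a=> m1, =a=> m2, =b=> m3
  m1 = (b.0)\{b,c,d} :: ∅
  m2 = b.d.0 :: =b=> m4
  m3 = a.(rec X. a.b.d.0 + ((0 + 0)\{b} + b.a.X) + ((a.X)\{a,b} + a.b.0)\{b,c,d}) :: =a=> m0
  m4 = d.0 :: =d=> m5
  m5 = 0 :: ∅
Q's transition system — 6 states:
  n0 = rec X. a.b.d.0 + ((0 + 0)\{b} + b.c.X) + ((a.X)\{a,b} + a.b.0)\{b,c,d} :: =a=> n1, =a=> n2, =b=> n3
  n1 = (b.0)\{b,c,d} :: ∅
  n2 = b.d.0 :: =b=> n4
  n3 = c.(rec X. a.b.d.0 + ((0 + 0)\{b} + b.c.X) + ((a.X)\{a,b} + a.b.0)\{b,c,d}) :: =c=> n0
  n4 = d.0 :: =d=> n5
  n5 = 0 :: ∅
Executing ba from P (initial set {m0}):
  step 1 (b): {m3}
  step 2 (a): {m0}
  ✓ P
Executing ba from Q (initial set {n0}):
  step 1 (b): {n3}
  step 2 (a): no successor for Q

NO — witness ⟨ba⟩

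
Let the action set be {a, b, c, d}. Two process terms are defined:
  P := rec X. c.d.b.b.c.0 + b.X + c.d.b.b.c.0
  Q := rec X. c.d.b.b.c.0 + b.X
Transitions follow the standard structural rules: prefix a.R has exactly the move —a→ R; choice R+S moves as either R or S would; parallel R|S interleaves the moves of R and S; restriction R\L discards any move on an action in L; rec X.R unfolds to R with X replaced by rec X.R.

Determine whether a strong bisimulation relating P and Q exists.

LTS(P): 6 reachable states
  p0 = rec X. c.d.b.b.c.0 + b.X + c.d.b.b.c.0 → —b→ p0, —c→ p1
  p1 = d.b.b.c.0 → —d→ p2
  p2 = b.b.c.0 → —b→ p3
  p3 = b.c.0 → —b→ p4
  p4 = c.0 → —c→ p5
  p5 = 0 → (no moves)
LTS(Q): 6 reachable states
  q0 = rec X. c.d.b.b.c.0 + b.X → —b→ q0, —c→ q1
  q1 = d.b.b.c.0 → —d→ q2
  q2 = b.b.c.0 → —b→ q3
  q3 = b.c.0 → —b→ q4
  q4 = c.0 → —c→ q5
  q5 = 0 → (no moves)
Coarsest stable partition (strong bisimilarity classes):
  B0 = {p0, q0}
  B1 = {p1, q1}
  B2 = {p2, q2}
  B3 = {p3, q3}
  B4 = {p4, q4}
  B5 = {p5, q5}
p0 ∈ B0, q0 ∈ B0 → same block

bisimilar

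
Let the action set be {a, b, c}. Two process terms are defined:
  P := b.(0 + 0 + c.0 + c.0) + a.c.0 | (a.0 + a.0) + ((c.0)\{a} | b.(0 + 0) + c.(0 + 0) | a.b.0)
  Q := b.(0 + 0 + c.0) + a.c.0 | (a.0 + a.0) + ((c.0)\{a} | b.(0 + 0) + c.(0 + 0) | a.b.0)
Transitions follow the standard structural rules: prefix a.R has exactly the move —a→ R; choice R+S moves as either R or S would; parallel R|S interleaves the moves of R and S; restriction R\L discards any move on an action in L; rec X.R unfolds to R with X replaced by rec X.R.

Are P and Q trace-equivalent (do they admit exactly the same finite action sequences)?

trace-equivalent

Reachable graph of P (16 states):
  s0 = b.(0 + 0 + c.0 + c.0) + a.c.0 | (a.0 + a.0) + ((c.0)\{a} | b.(0 + 0) + c.(0 + 0) | a.b.0) :: ··a··> s1, ··a··> s2, ··a··> s3, ··b··> s4, ··b··> s5, ··c··> s6, ··c··> s7
  s1 = a.c.0 | 0 :: ··a··> s8
  s2 = c.(0 + 0) | b.0 :: ··b··> s9, ··c··> s10
  s3 = c.0 | (a.0 + a.0) :: ··a··> s8, ··c··> s11
  s4 = (c.0)\{a} | (0 + 0) :: ··c··> s12
  s5 = 0 + 0 + c.0 + c.0 :: ··c··> s13
  s6 = (0 + 0) | a.b.0 :: ··a··> s10
  s7 = 0\{a} | b.(0 + 0) :: ··b··> s12
  s8 = c.0 | 0 :: ··c··> s14
  s9 = c.(0 + 0) | 0 :: ··c··> s15
  s10 = (0 + 0) | b.0 :: ··b··> s15
  s11 = 0 | (a.0 + a.0) :: ··a··> s14
  s12 = 0\{a} | (0 + 0) :: ·
  s13 = 0 :: ·
  s14 = 0 | 0 :: ·
  s15 = (0 + 0) | 0 :: ·
Reachable graph of Q (16 states):
  t0 = b.(0 + 0 + c.0) + a.c.0 | (a.0 + a.0) + ((c.0)\{a} | b.(0 + 0) + c.(0 + 0) | a.b.0) :: ··a··> t1, ··a··> t2, ··a··> t3, ··b··> t4, ··b··> t5, ··c··> t6, ··c··> t7
  t1 = a.c.0 | 0 :: ··a··> t8
  t2 = c.(0 + 0) | b.0 :: ··b··> t9, ··c··> t10
  t3 = c.0 | (a.0 + a.0) :: ··a··> t8, ··c··> t11
  t4 = (c.0)\{a} | (0 + 0) :: ··c··> t12
  t5 = 0 + 0 + c.0 :: ··c··> t13
  t6 = (0 + 0) | a.b.0 :: ··a··> t10
  t7 = 0\{a} | b.(0 + 0) :: ··b··> t12
  t8 = c.0 | 0 :: ··c··> t14
  t9 = c.(0 + 0) | 0 :: ··c··> t15
  t10 = (0 + 0) | b.0 :: ··b··> t15
  t11 = 0 | (a.0 + a.0) :: ··a··> t14
  t12 = 0\{a} | (0 + 0) :: ·
  t13 = 0 :: ·
  t14 = 0 | 0 :: ·
  t15 = (0 + 0) | 0 :: ·
Partition-refinement fixed point:
  B0 = {s0, t0}
  B1 = {s10, s7, t10, t7}
  B2 = {s12, s13, s14, s15, t12, t13, t14, t15}
  B3 = {s3, t3}
  B4 = {s4, s5, s8, s9, t4, t5, t8, t9}
  B5 = {s11, t11}
  B6 = {s6, t6}
  B7 = {s2, t2}
  B8 = {s1, t1}
s0 ∈ B0, t0 ∈ B0 → same block
Bisimilar ⇒ trace-equivalent.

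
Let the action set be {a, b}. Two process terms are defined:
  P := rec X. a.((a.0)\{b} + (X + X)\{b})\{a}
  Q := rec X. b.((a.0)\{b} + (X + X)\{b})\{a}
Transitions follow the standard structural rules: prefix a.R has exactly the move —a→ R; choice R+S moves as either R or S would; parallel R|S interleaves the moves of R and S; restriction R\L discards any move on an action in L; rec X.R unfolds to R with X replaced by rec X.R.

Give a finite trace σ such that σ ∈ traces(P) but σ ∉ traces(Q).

a

LTS(P): 2 reachable states
  s0 = rec X. a.((a.0)\{b} + (X + X)\{b})\{a} ⊢ —a→ s1
  s1 = ((a.0)\{b} + ((rec X. a.((a.0)\{b} + (X + X)\{b})\{a}) + (rec X. a.((a.0)\{b} + (X + X)\{b})\{a}))\{b})\{a} ⊢ stopped
LTS(Q): 2 reachable states
  t0 = rec X. b.((a.0)\{b} + (X + X)\{b})\{a} ⊢ —b→ t1
  t1 = ((a.0)\{b} + ((rec X. b.((a.0)\{b} + (X + X)\{b})\{a}) + (rec X. b.((a.0)\{b} + (X + X)\{b})\{a}))\{b})\{a} ⊢ stopped
Run σ = ⟨a⟩ on P: start {s0}
  [1] a ⇒ {s1}
  — P admits the full trace.
Run σ = ⟨a⟩ on Q: start {t0}
  [1] a ⇒ ∅ (Q stuck)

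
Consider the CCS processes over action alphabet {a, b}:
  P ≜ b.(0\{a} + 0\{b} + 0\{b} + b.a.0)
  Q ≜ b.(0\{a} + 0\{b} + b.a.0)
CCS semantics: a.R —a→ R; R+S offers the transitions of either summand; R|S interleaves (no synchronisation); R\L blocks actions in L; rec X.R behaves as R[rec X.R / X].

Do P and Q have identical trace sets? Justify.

YES

P's transition system — 4 states:
  m0 = b.(0\{a} + 0\{b} + 0\{b} + b.a.0) | =b=> m1
  m1 = 0\{a} + 0\{b} + 0\{b} + b.a.0 | =b=> m2
  m2 = a.0 | =a=> m3
  m3 = 0 | deadlocked
Q's transition system — 4 states:
  n0 = b.(0\{a} + 0\{b} + b.a.0) | =b=> n1
  n1 = 0\{a} + 0\{b} + b.a.0 | =b=> n2
  n2 = a.0 | =a=> n3
  n3 = 0 | deadlocked
Bisimilarity quotient blocks:
  B0 = {m0, n0}
  B1 = {m1, n1}
  B2 = {m2, n2}
  B3 = {m3, n3}
m0 ∈ B0, n0 ∈ B0 → same block
Bisimilar ⇒ trace-equivalent.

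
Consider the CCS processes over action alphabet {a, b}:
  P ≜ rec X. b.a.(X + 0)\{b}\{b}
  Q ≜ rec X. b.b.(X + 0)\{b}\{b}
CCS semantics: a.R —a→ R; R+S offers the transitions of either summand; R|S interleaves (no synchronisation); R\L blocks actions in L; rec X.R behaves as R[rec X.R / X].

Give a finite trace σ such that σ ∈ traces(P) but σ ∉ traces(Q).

LTS(P): 3 reachable states
  u0 = rec X. b.a.(X + 0)\{b}\{b} | ··b··> u1
  u1 = a.((rec X. b.a.(X + 0)\{b}\{b}) + 0)\{b}\{b} | ··a··> u2
  u2 = ((rec X. b.a.(X + 0)\{b}\{b}) + 0)\{b}\{b} | deadlocked
LTS(Q): 3 reachable states
  v0 = rec X. b.b.(X + 0)\{b}\{b} | ··b··> v1
  v1 = b.((rec X. b.b.(X + 0)\{b}\{b}) + 0)\{b}\{b} | ··b··> v2
  v2 = ((rec X. b.b.(X + 0)\{b}\{b}) + 0)\{b}\{b} | deadlocked
Run σ = ⟨ba⟩ on P: start {u0}
  after b @ step 1: {u1}
  after a @ step 2: {u2}
  ✓ P
Run σ = ⟨ba⟩ on Q: start {v0}
  after b @ step 1: {v1}
  after a @ step 2: no successor for Q

ba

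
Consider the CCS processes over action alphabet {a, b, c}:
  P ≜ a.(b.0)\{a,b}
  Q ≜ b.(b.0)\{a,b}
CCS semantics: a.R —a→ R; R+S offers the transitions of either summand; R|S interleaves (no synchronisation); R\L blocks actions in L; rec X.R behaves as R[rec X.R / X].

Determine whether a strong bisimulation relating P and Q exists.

not bisimilar

P's transition system — 2 states:
  s0 = a.(b.0)\{a,b} | —a→ s1
  s1 = (b.0)\{a,b} | ∅
Q's transition system — 2 states:
  t0 = b.(b.0)\{a,b} | —b→ t1
  t1 = (b.0)\{a,b} | ∅
Bisimilarity quotient blocks:
  B0 = {s0}
  B1 = {s1, t1}
  B2 = {t0}
s0 ∈ B0, t0 ∈ B2 → different blocks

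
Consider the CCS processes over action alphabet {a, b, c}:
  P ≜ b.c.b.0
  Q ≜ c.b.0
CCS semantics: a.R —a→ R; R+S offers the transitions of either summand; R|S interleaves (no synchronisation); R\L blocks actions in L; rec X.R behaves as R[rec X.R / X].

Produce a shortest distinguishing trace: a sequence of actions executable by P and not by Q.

b

Reachable graph of P (4 states):
  p0 = b.c.b.0 ⊢ --b--▸ p1
  p1 = c.b.0 ⊢ --c--▸ p2
  p2 = b.0 ⊢ --b--▸ p3
  p3 = 0 ⊢ (no moves)
Reachable graph of Q (3 states):
  q0 = c.b.0 ⊢ --c--▸ q1
  q1 = b.0 ⊢ --b--▸ q2
  q2 = 0 ⊢ (no moves)
Run σ = ⟨b⟩ on P: start {p0}
  step 1 (b): {p1}
  P completes σ.
Run σ = ⟨b⟩ on Q: start {q0}
  step 1 (b): no successor for Q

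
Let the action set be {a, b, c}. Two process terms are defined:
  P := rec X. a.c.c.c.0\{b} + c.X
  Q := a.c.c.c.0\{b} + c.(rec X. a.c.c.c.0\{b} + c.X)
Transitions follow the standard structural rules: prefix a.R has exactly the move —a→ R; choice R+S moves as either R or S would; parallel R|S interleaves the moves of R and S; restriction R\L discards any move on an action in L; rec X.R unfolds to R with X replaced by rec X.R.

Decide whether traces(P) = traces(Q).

traces(P) = traces(Q)

LTS(P): 5 reachable states
  u0 = rec X. a.c.c.c.0\{b} + c.X → ··a··> u1, ··c··> u0
  u1 = c.c.c.0\{b} → ··c··> u2
  u2 = c.c.0\{b} → ··c··> u3
  u3 = c.0\{b} → ··c··> u4
  u4 = 0\{b} → (no moves)
LTS(Q): 6 reachable states
  v0 = a.c.c.c.0\{b} + c.(rec X. a.c.c.c.0\{b} + c.X) → ··a··> v1, ··c··> v2
  v1 = c.c.c.0\{b} → ··c··> v3
  v2 = rec X. a.c.c.c.0\{b} + c.X → ··a··> v1, ··c··> v2
  v3 = c.c.0\{b} → ··c··> v4
  v4 = c.0\{b} → ··c··> v5
  v5 = 0\{b} → (no moves)
Coarsest stable partition (strong bisimilarity classes):
  B0 = {u0, v0, v2}
  B1 = {u1, v1}
  B2 = {u2, v3}
  B3 = {u3, v4}
  B4 = {u4, v5}
u0 ∈ B0, v0 ∈ B0 → same block
Bisimilar ⇒ trace-equivalent.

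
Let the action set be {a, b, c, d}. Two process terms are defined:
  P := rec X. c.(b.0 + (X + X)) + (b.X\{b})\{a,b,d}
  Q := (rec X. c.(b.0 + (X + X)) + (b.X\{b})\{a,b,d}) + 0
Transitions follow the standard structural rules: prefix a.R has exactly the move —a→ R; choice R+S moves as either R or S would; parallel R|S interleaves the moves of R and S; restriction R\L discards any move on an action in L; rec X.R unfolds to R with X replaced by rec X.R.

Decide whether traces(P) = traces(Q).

Reachable graph of P (3 states):
  u0 = rec X. c.(b.0 + (X + X)) + (b.X\{b})\{a,b,d} | ··c··> u1
  u1 = b.0 + ((rec X. c.(b.0 + (X + X)) + (b.X\{b})\{a,b,d}) + (rec X. c.(b.0 + (X + X)) + (b.X\{b})\{a,b,d})) | ··b··> u2, ··c··> u1
  u2 = 0 | deadlocked
Reachable graph of Q (3 states):
  v0 = (rec X. c.(b.0 + (X + X)) + (b.X\{b})\{a,b,d}) + 0 | ··c··> v1
  v1 = b.0 + ((rec X. c.(b.0 + (X + X)) + (b.X\{b})\{a,b,d}) + (rec X. c.(b.0 + (X + X)) + (b.X\{b})\{a,b,d})) | ··b··> v2, ··c··> v1
  v2 = 0 | deadlocked
Partition-refinement fixed point:
  B0 = {u0, v0}
  B1 = {u1, v1}
  B2 = {u2, v2}
u0 ∈ B0, v0 ∈ B0 → same block
Bisimilar ⇒ trace-equivalent.

YES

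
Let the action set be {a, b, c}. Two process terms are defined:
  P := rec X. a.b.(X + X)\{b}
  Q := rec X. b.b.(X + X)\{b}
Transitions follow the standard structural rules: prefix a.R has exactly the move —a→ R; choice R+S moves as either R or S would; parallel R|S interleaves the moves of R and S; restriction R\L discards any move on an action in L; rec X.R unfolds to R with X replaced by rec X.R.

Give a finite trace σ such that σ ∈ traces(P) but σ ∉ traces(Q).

P's transition system — 4 states:
  m0 = rec X. a.b.(X + X)\{b} :: ··a··> m1
  m1 = b.((rec X. a.b.(X + X)\{b}) + (rec X. a.b.(X + X)\{b}))\{b} :: ··b··> m2
  m2 = ((rec X. a.b.(X + X)\{b}) + (rec X. a.b.(X + X)\{b}))\{b} :: ··a··> m3
  m3 = (b.((rec X. a.b.(X + X)\{b}) + (rec X. a.b.(X + X)\{b}))\{b})\{b} :: deadlocked
Q's transition system — 3 states:
  n0 = rec X. b.b.(X + X)\{b} :: ··b··> n1
  n1 = b.((rec X. b.b.(X + X)\{b}) + (rec X. b.b.(X + X)\{b}))\{b} :: ··b··> n2
  n2 = ((rec X. b.b.(X + X)\{b}) + (rec X. b.b.(X + X)\{b}))\{b} :: deadlocked
Executing a from P (initial set {m0}):
  step 1 (a): {m1}
  ✓ P
Executing a from Q (initial set {n0}):
  step 1 (a): ∅ (Q stuck)

a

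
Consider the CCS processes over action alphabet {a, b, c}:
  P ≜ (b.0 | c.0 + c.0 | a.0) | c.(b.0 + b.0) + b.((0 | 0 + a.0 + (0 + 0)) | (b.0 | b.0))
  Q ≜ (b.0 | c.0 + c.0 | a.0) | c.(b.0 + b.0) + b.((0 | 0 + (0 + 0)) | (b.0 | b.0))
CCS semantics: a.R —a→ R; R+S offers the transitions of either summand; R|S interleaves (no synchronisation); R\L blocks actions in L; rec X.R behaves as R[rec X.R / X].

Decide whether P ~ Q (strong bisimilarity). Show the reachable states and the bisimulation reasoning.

NO

P's transition system — 26 states:
  p0 = (b.0 | c.0 + c.0 | a.0) | c.(b.0 + b.0) + b.((0 | 0 + a.0 + (0 + 0)) | (b.0 | b.0)) | =a=> p1, =b=> p2, =b=> p3, =c=> p4, =c=> p5, =c=> p6
  p1 = c.0 | 0 | c.(b.0 + b.0) | =c=> p7, =c=> p8
  p2 = (0 | 0 + a.0 + (0 + 0)) | (b.0 | b.0) | =a=> p9, =b=> p10, =b=> p11
  p3 = 0 | c.0 | c.(b.0 + b.0) | =c=> p12, =c=> p7
  p4 = (b.0 | c.0 + c.0 | a.0) | (b.0 + b.0) | =a=> p8, =b=> p12, =b=> p13, =c=> p14, =c=> p15
  p5 = 0 | a.0 | c.(b.0 + b.0) | =a=> p7, =c=> p14
  p6 = b.0 | 0 | c.(b.0 + b.0) | =b=> p7, =c=> p15
  p7 = 0 | 0 | c.(b.0 + b.0) | =c=> p16
  p8 = c.0 | 0 | (b.0 + b.0) | =b=> p17, =c=> p16
  p9 = 0 | (b.0 | b.0) | =b=> p18, =b=> p19
  p10 = (0 | 0 + a.0 + (0 + 0)) | (0 | b.0) | =a=> p18, =b=> p20
  p11 = (0 | 0 + a.0 + (0 + 0)) | (b.0 | 0) | =a=> p19, =b=> p20
  p12 = 0 | c.0 | (b.0 + b.0) | =b=> p21, =c=> p16
  p13 = (b.0 | c.0 + c.0 | a.0) | 0 | =a=> p17, =b=> p21, =c=> p22, =c=> p23
  p14 = 0 | a.0 | (b.0 + b.0) | =a=> p16, =b=> p22
  p15 = b.0 | 0 | (b.0 + b.0) | =b=> p16, =b=> p23
  p16 = 0 | 0 | (b.0 + b.0) | =b=> p24
  p17 = c.0 | 0 | 0 | =c=> p24
  p18 = 0 | (0 | b.0) | =b=> p25
  p19 = 0 | (b.0 | 0) | =b=> p25
  p20 = (0 | 0 + a.0 + (0 + 0)) | (0 | 0) | =a=> p25
  p21 = 0 | c.0 | 0 | =c=> p24
  p22 = 0 | a.0 | 0 | =a=> p24
  p23 = b.0 | 0 | 0 | =b=> p24
  p24 = 0 | 0 | 0 | (no moves)
  p25 = 0 | (0 | 0) | (no moves)
Q's transition system — 22 states:
  q0 = (b.0 | c.0 + c.0 | a.0) | c.(b.0 + b.0) + b.((0 | 0 + (0 + 0)) | (b.0 | b.0)) | =a=> q1, =b=> q2, =b=> q3, =c=> q4, =c=> q5, =c=> q6
  q1 = c.0 | 0 | c.(b.0 + b.0) | =c=> q7, =c=> q8
  q2 = (0 | 0 + (0 + 0)) | (b.0 | b.0) | =b=> q10, =b=> q9
  q3 = 0 | c.0 | c.(b.0 + b.0) | =c=> q11, =c=> q7
  q4 = (b.0 | c.0 + c.0 | a.0) | (b.0 + b.0) | =a=> q8, =b=> q11, =b=> q12, =c=> q13, =c=> q14
  q5 = 0 | a.0 | c.(b.0 + b.0) | =a=> q7, =c=> q13
  q6 = b.0 | 0 | c.(b.0 + b.0) | =b=> q7, =c=> q14
  q7 = 0 | 0 | c.(b.0 + b.0) | =c=> q15
  q8 = c.0 | 0 | (b.0 + b.0) | =b=> q16, =c=> q15
  q9 = (0 | 0 + (0 + 0)) | (0 | b.0) | =b=> q17
  q10 = (0 | 0 + (0 + 0)) | (b.0 | 0) | =b=> q17
  q11 = 0 | c.0 | (b.0 + b.0) | =b=> q18, =c=> q15
  q12 = (b.0 | c.0 + c.0 | a.0) | 0 | =a=> q16, =b=> q18, =c=> q19, =c=> q20
  q13 = 0 | a.0 | (b.0 + b.0) | =a=> q15, =b=> q19
  q14 = b.0 | 0 | (b.0 + b.0) | =b=> q15, =b=> q20
  q15 = 0 | 0 | (b.0 + b.0) | =b=> q21
  q16 = c.0 | 0 | 0 | =c=> q21
  q17 = (0 | 0 + (0 + 0)) | (0 | 0) | (no moves)
  q18 = 0 | c.0 | 0 | =c=> q21
  q19 = 0 | a.0 | 0 | =a=> q21
  q20 = b.0 | 0 | 0 | =b=> q21
  q21 = 0 | 0 | 0 | (no moves)
Bisimilarity quotient blocks:
  B0 = {p0}
  B1 = {p4, q4}
  B2 = {p12, p8, q11, q8}
  B3 = {p16, p18, p19, p23, q10, q15, q20, q9}
  B4 = {p24, p25, q17, q21}
  B5 = {p17, p21, q16, q18}
  B6 = {p15, p9, q14, q2}
  B7 = {p10, p11, p14, q13}
  B8 = {p20, p22, q19}
  B9 = {p13, q12}
  B10 = {p6, q6}
  B11 = {p7, q7}
  B12 = {p2}
  B13 = {p1, p3, q1, q3}
  B14 = {p5, q5}
  B15 = {q0}
p0 ∈ B0, q0 ∈ B15 → different blocks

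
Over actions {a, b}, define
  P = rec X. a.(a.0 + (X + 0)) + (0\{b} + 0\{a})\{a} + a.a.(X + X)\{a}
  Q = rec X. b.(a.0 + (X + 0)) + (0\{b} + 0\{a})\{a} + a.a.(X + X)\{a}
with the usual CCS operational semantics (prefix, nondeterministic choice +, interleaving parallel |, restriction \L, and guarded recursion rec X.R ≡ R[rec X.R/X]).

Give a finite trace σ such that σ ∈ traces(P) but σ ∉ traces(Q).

P's transition system — 5 states:
  u0 = rec X. a.(a.0 + (X + 0)) + (0\{b} + 0\{a})\{a} + a.a.(X + X)\{a} | -a-> u1, -a-> u2
  u1 = a.((rec X. a.(a.0 + (X + 0)) + (0\{b} + 0\{a})\{a} + a.a.(X + X)\{a}) + (rec X. a.(a.0 + (X + 0)) + (0\{b} + 0\{a})\{a} + a.a.(X + X)\{a}))\{a} | -a-> u3
  u2 = a.0 + ((rec X. a.(a.0 + (X + 0)) + (0\{b} + 0\{a})\{a} + a.a.(X + X)\{a}) + 0) | -a-> u1, -a-> u2, -a-> u4
  u3 = ((rec X. a.(a.0 + (X + 0)) + (0\{b} + 0\{a})\{a} + a.a.(X + X)\{a}) + (rec X. a.(a.0 + (X + 0)) + (0\{b} + 0\{a})\{a} + a.a.(X + X)\{a}))\{a} | (no moves)
  u4 = 0 | (no moves)
Q's transition system — 6 states:
  v0 = rec X. b.(a.0 + (X + 0)) + (0\{b} + 0\{a})\{a} + a.a.(X + X)\{a} | -a-> v1, -b-> v2
  v1 = a.((rec X. b.(a.0 + (X + 0)) + (0\{b} + 0\{a})\{a} + a.a.(X + X)\{a}) + (rec X. b.(a.0 + (X + 0)) + (0\{b} + 0\{a})\{a} + a.a.(X + X)\{a}))\{a} | -a-> v3
  v2 = a.0 + ((rec X. b.(a.0 + (X + 0)) + (0\{b} + 0\{a})\{a} + a.a.(X + X)\{a}) + 0) | -a-> v1, -a-> v4, -b-> v2
  v3 = ((rec X. b.(a.0 + (X + 0)) + (0\{b} + 0\{a})\{a} + a.a.(X + X)\{a}) + (rec X. b.(a.0 + (X + 0)) + (0\{b} + 0\{a})\{a} + a.a.(X + X)\{a}))\{a} | -b-> v5
  v4 = 0 | (no moves)
  v5 = (a.0 + ((rec X. b.(a.0 + (X + 0)) + (0\{b} + 0\{a})\{a} + a.a.(X + X)\{a}) + 0))\{a} | -b-> v5
Executing aaa from P (initial set {u0}):
  after a @ step 1: {u1, u2}
  after a @ step 2: {u1, u2, u3, u4}
  after a @ step 3: {u1, u2, u3, u4}
  ✓ P
Executing aaa from Q (initial set {v0}):
  after a @ step 1: {v1}
  after a @ step 2: {v3}
  after a @ step 3: ∅  — Q cannot continue

aaa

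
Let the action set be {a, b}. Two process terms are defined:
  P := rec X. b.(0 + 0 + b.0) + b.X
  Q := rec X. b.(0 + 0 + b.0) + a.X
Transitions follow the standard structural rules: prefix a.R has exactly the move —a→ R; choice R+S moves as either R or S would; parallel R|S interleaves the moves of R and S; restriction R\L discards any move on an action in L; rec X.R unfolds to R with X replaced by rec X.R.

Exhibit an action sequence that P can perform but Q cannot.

Reachable graph of P (3 states):
  s0 = rec X. b.(0 + 0 + b.0) + b.X has moves =b=> s0, =b=> s1
  s1 = 0 + 0 + b.0 has moves =b=> s2
  s2 = 0 has moves ·
Reachable graph of Q (3 states):
  t0 = rec X. b.(0 + 0 + b.0) + a.X has moves =a=> t0, =b=> t1
  t1 = 0 + 0 + b.0 has moves =b=> t2
  t2 = 0 has moves ·
Run σ = ⟨bbb⟩ on P: start {s0}
  step 1 (b): {s0, s1}
  step 2 (b): {s0, s1, s2}
  step 3 (b): {s0, s1, s2}
  — P admits the full trace.
Run σ = ⟨bbb⟩ on Q: start {t0}
  step 1 (b): {t1}
  step 2 (b): {t2}
  step 3 (b): ∅  — Q cannot continue

bbb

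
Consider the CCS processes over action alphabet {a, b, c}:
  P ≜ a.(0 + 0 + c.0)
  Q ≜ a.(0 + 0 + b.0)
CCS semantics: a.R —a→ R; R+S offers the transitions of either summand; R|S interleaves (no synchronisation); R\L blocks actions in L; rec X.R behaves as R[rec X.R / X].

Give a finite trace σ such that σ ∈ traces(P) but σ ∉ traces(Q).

ac

P's transition system — 3 states:
  s0 = a.(0 + 0 + c.0) ⊢ =a=> s1
  s1 = 0 + 0 + c.0 ⊢ =c=> s2
  s2 = 0 ⊢ deadlocked
Q's transition system — 3 states:
  t0 = a.(0 + 0 + b.0) ⊢ =a=> t1
  t1 = 0 + 0 + b.0 ⊢ =b=> t2
  t2 = 0 ⊢ deadlocked
Trace ⟨ac⟩ through P, begin at {s0}:
  after a @ step 1: {s1}
  after c @ step 2: {s2}
  — P admits the full trace.
Trace ⟨ac⟩ through Q, begin at {t0}:
  after a @ step 1: {t1}
  after c @ step 2: ∅  — Q cannot continue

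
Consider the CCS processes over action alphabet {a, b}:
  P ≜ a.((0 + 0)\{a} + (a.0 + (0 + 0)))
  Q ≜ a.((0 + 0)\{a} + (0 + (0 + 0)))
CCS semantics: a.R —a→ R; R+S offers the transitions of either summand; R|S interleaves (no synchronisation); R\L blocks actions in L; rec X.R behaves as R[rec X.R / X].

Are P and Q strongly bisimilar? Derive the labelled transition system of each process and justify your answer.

P ≁ Q

Reachable graph of P (3 states):
  p0 = a.((0 + 0)\{a} + (a.0 + (0 + 0))) → --a--▸ p1
  p1 = (0 + 0)\{a} + (a.0 + (0 + 0)) → --a--▸ p2
  p2 = 0 → ∅
Reachable graph of Q (2 states):
  q0 = a.((0 + 0)\{a} + (0 + (0 + 0))) → --a--▸ q1
  q1 = (0 + 0)\{a} + (0 + (0 + 0)) → ∅
Bisimilarity quotient blocks:
  B0 = {p0}
  B1 = {p1, q0}
  B2 = {p2, q1}
p0 ∈ B0, q0 ∈ B1 → different blocks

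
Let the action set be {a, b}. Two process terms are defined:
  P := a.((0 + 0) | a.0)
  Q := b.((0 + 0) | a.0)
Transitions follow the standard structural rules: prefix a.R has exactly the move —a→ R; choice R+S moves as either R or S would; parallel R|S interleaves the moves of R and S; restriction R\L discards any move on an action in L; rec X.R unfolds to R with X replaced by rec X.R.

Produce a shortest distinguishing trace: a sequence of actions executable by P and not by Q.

Reachable graph of P (3 states):
  m0 = a.((0 + 0) | a.0) ⊢ ··a··> m1
  m1 = (0 + 0) | a.0 ⊢ ··a··> m2
  m2 = (0 + 0) | 0 ⊢ deadlocked
Reachable graph of Q (3 states):
  n0 = b.((0 + 0) | a.0) ⊢ ··b··> n1
  n1 = (0 + 0) | a.0 ⊢ ··a··> n2
  n2 = (0 + 0) | 0 ⊢ deadlocked
Executing a from P (initial set {m0}):
  step 1 (a): {m1}
  P completes σ.
Executing a from Q (initial set {n0}):
  step 1 (a): ∅  — Q cannot continue

a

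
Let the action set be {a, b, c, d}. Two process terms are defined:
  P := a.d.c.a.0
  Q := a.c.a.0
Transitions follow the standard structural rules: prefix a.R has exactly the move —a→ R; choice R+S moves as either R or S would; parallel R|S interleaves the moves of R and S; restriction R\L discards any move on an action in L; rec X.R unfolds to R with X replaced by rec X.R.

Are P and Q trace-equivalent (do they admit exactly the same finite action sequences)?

LTS(P): 5 reachable states
  p0 = a.d.c.a.0 :: -a-> p1
  p1 = d.c.a.0 :: -d-> p2
  p2 = c.a.0 :: -c-> p3
  p3 = a.0 :: -a-> p4
  p4 = 0 :: stopped
LTS(Q): 4 reachable states
  q0 = a.c.a.0 :: -a-> q1
  q1 = c.a.0 :: -c-> q2
  q2 = a.0 :: -a-> q3
  q3 = 0 :: stopped
Executing ad from P (initial set {p0}):
  [1] a ⇒ {p1}
  [2] d ⇒ {p2}
  P completes σ.
Executing ad from Q (initial set {q0}):
  [1] a ⇒ {q1}
  [2] d ⇒ ∅ (Q stuck)

trace-distinct — witness ⟨ad⟩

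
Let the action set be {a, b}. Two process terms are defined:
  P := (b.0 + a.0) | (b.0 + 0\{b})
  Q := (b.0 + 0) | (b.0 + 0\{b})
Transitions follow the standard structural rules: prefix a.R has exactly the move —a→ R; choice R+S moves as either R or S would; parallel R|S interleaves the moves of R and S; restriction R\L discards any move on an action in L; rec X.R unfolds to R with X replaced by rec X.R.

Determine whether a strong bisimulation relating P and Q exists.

not bisimilar

LTS(P): 4 reachable states
  p0 = (b.0 + a.0) | (b.0 + 0\{b}) → -a-> p1, -b-> p1, -b-> p2
  p1 = 0 | (b.0 + 0\{b}) → -b-> p3
  p2 = (b.0 + a.0) | 0 → -a-> p3, -b-> p3
  p3 = 0 | 0 → (no moves)
LTS(Q): 4 reachable states
  q0 = (b.0 + 0) | (b.0 + 0\{b}) → -b-> q1, -b-> q2
  q1 = (b.0 + 0) | 0 → -b-> q3
  q2 = 0 | (b.0 + 0\{b}) → -b-> q3
  q3 = 0 | 0 → (no moves)
Bisimilarity quotient blocks:
  B0 = {p0}
  B1 = {p1, q1, q2}
  B2 = {p3, q3}
  B3 = {p2}
  B4 = {q0}
p0 ∈ B0, q0 ∈ B4 → different blocks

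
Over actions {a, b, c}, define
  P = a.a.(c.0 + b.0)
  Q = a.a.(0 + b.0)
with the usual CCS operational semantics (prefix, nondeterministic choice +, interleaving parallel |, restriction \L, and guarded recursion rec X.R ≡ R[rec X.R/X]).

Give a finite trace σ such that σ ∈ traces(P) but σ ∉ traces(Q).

Reachable graph of P (4 states):
  s0 = a.a.(c.0 + b.0) → =a=> s1
  s1 = a.(c.0 + b.0) → =a=> s2
  s2 = c.0 + b.0 → =b=> s3, =c=> s3
  s3 = 0 → (no moves)
Reachable graph of Q (4 states):
  t0 = a.a.(0 + b.0) → =a=> t1
  t1 = a.(0 + b.0) → =a=> t2
  t2 = 0 + b.0 → =b=> t3
  t3 = 0 → (no moves)
Run σ = ⟨aac⟩ on P: start {s0}
  after a @ step 1: {s1}
  after a @ step 2: {s2}
  after c @ step 3: {s3}
  ✓ P
Run σ = ⟨aac⟩ on Q: start {t0}
  after a @ step 1: {t1}
  after a @ step 2: {t2}
  after c @ step 3: no successor for Q

aac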